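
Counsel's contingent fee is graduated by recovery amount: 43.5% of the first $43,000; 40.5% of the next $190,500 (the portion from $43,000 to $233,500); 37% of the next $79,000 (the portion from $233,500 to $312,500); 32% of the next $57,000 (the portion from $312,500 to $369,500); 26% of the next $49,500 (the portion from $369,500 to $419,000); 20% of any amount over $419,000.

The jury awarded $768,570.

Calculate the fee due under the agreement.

First $43,000 at 43.5% = $18,705.00
Next $190,500 at 40.5% = $77,152.50
Next $79,000 at 37% = $29,230.00
Next $57,000 at 32% = $18,240.00
Next $49,500 at 26% = $12,870.00
Remaining $349,570 at 20% = $69,914.00
Fee: $18,705.00 + $77,152.50 + $29,230.00 + $18,240.00 + $12,870.00 + $69,914.00 = $226,111.50

$226,111.50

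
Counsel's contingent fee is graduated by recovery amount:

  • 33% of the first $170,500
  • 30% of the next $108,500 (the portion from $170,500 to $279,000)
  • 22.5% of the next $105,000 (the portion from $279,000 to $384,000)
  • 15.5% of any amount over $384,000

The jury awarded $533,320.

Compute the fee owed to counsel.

First $170,500 at 33% = $56,265.00
Next $108,500 at 30% = $32,550.00
Next $105,000 at 22.5% = $23,625.00
Remaining $149,320 at 15.5% = $23,144.60
Fee: $56,265.00 + $32,550.00 + $23,625.00 + $23,144.60 = $135,584.60

$135,584.60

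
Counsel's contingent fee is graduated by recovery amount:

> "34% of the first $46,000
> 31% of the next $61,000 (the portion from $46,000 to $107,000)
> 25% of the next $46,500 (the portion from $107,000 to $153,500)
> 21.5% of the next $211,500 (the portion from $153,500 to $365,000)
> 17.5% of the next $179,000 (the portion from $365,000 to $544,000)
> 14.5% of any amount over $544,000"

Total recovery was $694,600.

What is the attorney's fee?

First $46,000 at 34% = $15,640.00
Next $61,000 at 31% = $18,910.00
Next $46,500 at 25% = $11,625.00
Next $211,500 at 21.5% = $45,472.50
Next $179,000 at 17.5% = $31,325.00
Remaining $150,600 at 14.5% = $21,837.00
Fee: $15,640.00 + $18,910.00 + $11,625.00 + $45,472.50 + $31,325.00 + $21,837.00 = $144,809.50

$144,809.50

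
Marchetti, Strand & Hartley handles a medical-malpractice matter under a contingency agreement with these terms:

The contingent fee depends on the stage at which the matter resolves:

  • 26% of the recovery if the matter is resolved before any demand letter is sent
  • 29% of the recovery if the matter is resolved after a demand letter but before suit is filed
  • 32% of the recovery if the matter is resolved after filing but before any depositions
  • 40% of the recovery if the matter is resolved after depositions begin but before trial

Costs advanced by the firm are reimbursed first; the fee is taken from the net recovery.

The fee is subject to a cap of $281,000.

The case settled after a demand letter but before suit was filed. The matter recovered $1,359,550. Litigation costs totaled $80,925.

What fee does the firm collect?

Fee base (net of costs): $1,359,550 − $80,925 = $1,278,625
The matter settled after a demand letter but before suit was filed, so the 29% rate applies.
$1,278,625 × 29% = $370,801.25
$370,801.25 exceeds the $281,000 cap, so the fee is capped at $281,000.00.

$281,000.00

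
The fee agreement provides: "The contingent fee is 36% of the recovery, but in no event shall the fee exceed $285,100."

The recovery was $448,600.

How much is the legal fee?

$161,496.00

36% of $448,600 = $161,496.00
That is under the $285,100 cap.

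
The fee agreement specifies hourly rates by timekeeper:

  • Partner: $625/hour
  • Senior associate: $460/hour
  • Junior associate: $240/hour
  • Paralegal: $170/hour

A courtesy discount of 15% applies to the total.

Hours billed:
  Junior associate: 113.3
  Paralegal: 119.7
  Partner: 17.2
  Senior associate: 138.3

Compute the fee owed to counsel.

$103,622.65

Partner: 17.2 × $625 = $10,750.00
Senior associate: 138.3 × $460 = $63,618.00
Junior associate: 113.3 × $240 = $27,192.00
Paralegal: 119.7 × $170 = $20,349.00
Subtotal: $121,909.00
Less 15% discount: −$18,286.35
Total: $121,909.00 − $18,286.35 = $103,622.65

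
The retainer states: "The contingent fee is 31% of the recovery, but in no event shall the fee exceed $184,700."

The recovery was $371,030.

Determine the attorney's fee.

$115,019.30

31% of $371,030 = $115,019.30
That is under the $184,700 cap.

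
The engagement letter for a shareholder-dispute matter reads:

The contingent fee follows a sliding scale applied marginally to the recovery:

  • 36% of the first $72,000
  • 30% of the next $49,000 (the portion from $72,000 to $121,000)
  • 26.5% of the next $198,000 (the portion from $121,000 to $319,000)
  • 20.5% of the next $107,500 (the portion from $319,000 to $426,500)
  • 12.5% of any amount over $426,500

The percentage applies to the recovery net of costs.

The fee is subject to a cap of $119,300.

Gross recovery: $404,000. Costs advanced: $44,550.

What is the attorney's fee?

Fee base (net of costs): $404,000 − $44,550 = $359,450
First $72,000 at 36% = $25,920.00
Next $49,000 at 30% = $14,700.00
Next $198,000 at 26.5% = $52,470.00
Remaining $40,450 at 20.5% = $8,292.25
Fee: $25,920.00 + $14,700.00 + $52,470.00 + $8,292.25 = $101,382.25
$101,382.25 is under the $119,300 cap.

$101,382.25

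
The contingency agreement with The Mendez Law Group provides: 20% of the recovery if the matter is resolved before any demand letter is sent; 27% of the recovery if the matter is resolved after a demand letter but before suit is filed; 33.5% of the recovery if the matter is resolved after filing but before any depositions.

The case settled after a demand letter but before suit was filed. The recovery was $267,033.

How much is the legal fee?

$72,098.91

The matter settled after a demand letter but before suit was filed, so the 27% rate applies.
$267,033 × 27% = $72,098.91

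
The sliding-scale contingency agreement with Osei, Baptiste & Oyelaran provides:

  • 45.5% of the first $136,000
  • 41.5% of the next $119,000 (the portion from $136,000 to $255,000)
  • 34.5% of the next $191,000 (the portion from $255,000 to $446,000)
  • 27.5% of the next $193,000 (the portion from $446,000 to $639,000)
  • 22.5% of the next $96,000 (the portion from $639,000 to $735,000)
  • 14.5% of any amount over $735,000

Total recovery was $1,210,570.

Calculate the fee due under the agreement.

First $136,000 at 45.5% = $61,880.00
Next $119,000 at 41.5% = $49,385.00
Next $191,000 at 34.5% = $65,895.00
Next $193,000 at 27.5% = $53,075.00
Next $96,000 at 22.5% = $21,600.00
Remaining $475,570 at 14.5% = $68,957.65
Fee: $61,880.00 + $49,385.00 + $65,895.00 + $53,075.00 + $21,600.00 + $68,957.65 = $320,792.65

$320,792.65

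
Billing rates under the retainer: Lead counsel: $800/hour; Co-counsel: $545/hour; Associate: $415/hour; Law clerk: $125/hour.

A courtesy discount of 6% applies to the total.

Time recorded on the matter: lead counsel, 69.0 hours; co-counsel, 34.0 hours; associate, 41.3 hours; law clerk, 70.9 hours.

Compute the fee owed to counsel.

Lead counsel: 69.0 × $800 = $55,200.00
Co-counsel: 34.0 × $545 = $18,530.00
Associate: 41.3 × $415 = $17,139.50
Law clerk: 70.9 × $125 = $8,862.50
Subtotal: $99,732.00
Less 6% discount: −$5,983.92
Total: $99,732.00 − $5,983.92 = $93,748.08

$93,748.08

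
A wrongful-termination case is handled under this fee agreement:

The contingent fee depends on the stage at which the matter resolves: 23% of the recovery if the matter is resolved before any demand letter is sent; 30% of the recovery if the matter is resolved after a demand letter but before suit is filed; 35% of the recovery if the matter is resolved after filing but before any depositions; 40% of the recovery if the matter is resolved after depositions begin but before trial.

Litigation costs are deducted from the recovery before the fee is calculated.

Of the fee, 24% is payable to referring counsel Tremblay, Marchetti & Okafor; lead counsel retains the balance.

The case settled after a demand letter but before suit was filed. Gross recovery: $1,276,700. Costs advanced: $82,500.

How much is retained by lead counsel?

$272,277.60

Fee base (net of costs): $1,276,700 − $82,500 = $1,194,200
The matter settled after a demand letter but before suit was filed, so the 30% rate applies.
$1,194,200 × 30% = $358,260.00
Referral share: 24% of $358,260.00 = $85,982.40; lead counsel retains $358,260.00 − $85,982.40 = $272,277.60.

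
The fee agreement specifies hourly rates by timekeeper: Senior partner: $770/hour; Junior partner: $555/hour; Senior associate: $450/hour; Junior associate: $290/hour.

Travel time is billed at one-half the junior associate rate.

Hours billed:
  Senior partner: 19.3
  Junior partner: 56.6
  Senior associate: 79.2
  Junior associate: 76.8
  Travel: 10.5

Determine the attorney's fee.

$105,708.50

Senior partner: 19.3 × $770 = $14,861.00
Junior partner: 56.6 × $555 = $31,413.00
Senior associate: 79.2 × $450 = $35,640.00
Junior associate: 76.8 × $290 = $22,272.00
Subtotal: $14,861.00 + $31,413.00 + $35,640.00 + $22,272.00 = $104,186.00
Travel: 10.5 × ($290 ÷ 2) = 10.5 × $145.00 = $1,522.50
Total: $104,186.00 + $1,522.50 = $105,708.50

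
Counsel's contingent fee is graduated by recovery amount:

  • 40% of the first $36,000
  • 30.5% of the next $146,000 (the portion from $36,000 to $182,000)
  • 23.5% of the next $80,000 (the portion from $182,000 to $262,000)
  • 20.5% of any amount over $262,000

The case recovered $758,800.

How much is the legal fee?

$179,574.00

First $36,000 at 40% = $14,400.00
Next $146,000 at 30.5% = $44,530.00
Next $80,000 at 23.5% = $18,800.00
Remaining $496,800 at 20.5% = $101,844.00
Fee: $14,400.00 + $44,530.00 + $18,800.00 + $101,844.00 = $179,574.00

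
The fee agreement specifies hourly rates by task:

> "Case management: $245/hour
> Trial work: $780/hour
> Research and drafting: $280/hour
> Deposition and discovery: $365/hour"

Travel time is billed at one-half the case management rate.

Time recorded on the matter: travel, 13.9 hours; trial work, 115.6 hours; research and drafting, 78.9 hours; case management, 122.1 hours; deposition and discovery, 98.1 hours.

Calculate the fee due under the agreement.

$179,683.75

Case management: 122.1 × $245 = $29,914.50
Trial work: 115.6 × $780 = $90,168.00
Research and drafting: 78.9 × $280 = $22,092.00
Deposition and discovery: 98.1 × $365 = $35,806.50
Subtotal: $29,914.50 + $90,168.00 + $22,092.00 + $35,806.50 = $177,981.00
Travel: 13.9 × ($245 ÷ 2) = 13.9 × $122.50 = $1,702.75
Total: $177,981.00 + $1,702.75 = $179,683.75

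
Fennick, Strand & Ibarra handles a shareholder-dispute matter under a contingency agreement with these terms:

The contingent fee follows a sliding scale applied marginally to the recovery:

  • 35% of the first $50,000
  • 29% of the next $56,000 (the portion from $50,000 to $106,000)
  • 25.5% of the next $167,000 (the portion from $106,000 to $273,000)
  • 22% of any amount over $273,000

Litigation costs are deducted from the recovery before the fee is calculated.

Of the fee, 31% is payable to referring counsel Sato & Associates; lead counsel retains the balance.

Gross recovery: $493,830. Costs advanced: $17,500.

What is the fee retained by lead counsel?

$83,529.74

Fee base (net of costs): $493,830 − $17,500 = $476,330
First $50,000 at 35% = $17,500.00
Next $56,000 at 29% = $16,240.00
Next $167,000 at 25.5% = $42,585.00
Remaining $203,330 at 22% = $44,732.60
Fee: $17,500.00 + $16,240.00 + $42,585.00 + $44,732.60 = $121,057.60
Referral share: 31% of $121,057.60 = $37,527.86; lead counsel retains $121,057.60 − $37,527.86 = $83,529.74.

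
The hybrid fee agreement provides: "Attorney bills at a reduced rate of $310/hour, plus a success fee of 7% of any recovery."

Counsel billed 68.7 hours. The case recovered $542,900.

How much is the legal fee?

Hourly: 68.7 × $310 = $21,297.00
Success fee: 7% of $542,900 = $38,003.00
Total: $21,297.00 + $38,003.00 = $59,300.00

$59,300.00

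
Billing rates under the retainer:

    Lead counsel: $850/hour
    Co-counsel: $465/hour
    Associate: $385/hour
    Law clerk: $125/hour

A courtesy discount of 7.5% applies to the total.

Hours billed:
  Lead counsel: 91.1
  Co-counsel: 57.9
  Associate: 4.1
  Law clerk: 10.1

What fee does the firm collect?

$99,159.54

Lead counsel: 91.1 × $850 = $77,435.00
Co-counsel: 57.9 × $465 = $26,923.50
Associate: 4.1 × $385 = $1,578.50
Law clerk: 10.1 × $125 = $1,262.50
Subtotal: $107,199.50
Less 7.5% discount: −$8,039.96
Total: $107,199.50 − $8,039.96 = $99,159.54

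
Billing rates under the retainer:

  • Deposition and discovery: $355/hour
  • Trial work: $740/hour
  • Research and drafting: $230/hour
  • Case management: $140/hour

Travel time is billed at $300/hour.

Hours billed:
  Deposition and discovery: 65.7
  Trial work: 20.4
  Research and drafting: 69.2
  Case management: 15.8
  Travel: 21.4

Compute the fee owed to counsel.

Deposition and discovery: 65.7 × $355 = $23,323.50
Trial work: 20.4 × $740 = $15,096.00
Research and drafting: 69.2 × $230 = $15,916.00
Case management: 15.8 × $140 = $2,212.00
Subtotal: $23,323.50 + $15,096.00 + $15,916.00 + $2,212.00 = $56,547.50
Travel: 21.4 × $300 = $6,420.00
Total: $56,547.50 + $6,420.00 = $62,967.50

$62,967.50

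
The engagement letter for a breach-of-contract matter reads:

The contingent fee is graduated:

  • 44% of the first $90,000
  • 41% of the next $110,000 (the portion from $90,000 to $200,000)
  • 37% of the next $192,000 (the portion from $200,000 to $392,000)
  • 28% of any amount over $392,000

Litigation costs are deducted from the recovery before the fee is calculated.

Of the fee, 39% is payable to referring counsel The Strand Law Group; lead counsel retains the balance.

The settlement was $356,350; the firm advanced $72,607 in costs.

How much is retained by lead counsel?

Fee base (net of costs): $356,350 − $72,607 = $283,743
First $90,000 at 44% = $39,600.00
Next $110,000 at 41% = $45,100.00
Remaining $83,743 at 37% = $30,984.91
Fee: $39,600.00 + $45,100.00 + $30,984.91 = $115,684.91
Referral share: 39% of $115,684.91 = $45,117.11; lead counsel retains $115,684.91 − $45,117.11 = $70,567.80.

$70,567.80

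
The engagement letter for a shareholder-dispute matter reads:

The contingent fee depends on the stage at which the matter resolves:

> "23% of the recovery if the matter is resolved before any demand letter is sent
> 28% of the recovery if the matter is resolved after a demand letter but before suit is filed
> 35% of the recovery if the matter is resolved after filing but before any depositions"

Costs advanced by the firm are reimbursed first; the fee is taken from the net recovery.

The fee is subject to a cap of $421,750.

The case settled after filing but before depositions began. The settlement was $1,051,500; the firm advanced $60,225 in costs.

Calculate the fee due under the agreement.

Fee base (net of costs): $1,051,500 − $60,225 = $991,275
The matter settled after filing but before depositions began, so the 35% rate applies.
$991,275 × 35% = $346,946.25
$346,946.25 is under the $421,750 cap.

$346,946.25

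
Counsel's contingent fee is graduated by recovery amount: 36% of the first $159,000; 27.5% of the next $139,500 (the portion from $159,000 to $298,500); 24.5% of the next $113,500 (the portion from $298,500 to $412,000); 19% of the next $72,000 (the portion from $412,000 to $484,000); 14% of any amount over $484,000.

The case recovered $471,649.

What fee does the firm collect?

$134,743.31

First $159,000 at 36% = $57,240.00
Next $139,500 at 27.5% = $38,362.50
Next $113,500 at 24.5% = $27,807.50
Remaining $59,649 at 19% = $11,333.31
Fee: $57,240.00 + $38,362.50 + $27,807.50 + $11,333.31 = $134,743.31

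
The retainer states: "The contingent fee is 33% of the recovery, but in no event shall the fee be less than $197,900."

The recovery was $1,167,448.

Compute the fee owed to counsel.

$385,257.84

33% of $1,167,448 = $385,257.84
That exceeds the $197,900 minimum.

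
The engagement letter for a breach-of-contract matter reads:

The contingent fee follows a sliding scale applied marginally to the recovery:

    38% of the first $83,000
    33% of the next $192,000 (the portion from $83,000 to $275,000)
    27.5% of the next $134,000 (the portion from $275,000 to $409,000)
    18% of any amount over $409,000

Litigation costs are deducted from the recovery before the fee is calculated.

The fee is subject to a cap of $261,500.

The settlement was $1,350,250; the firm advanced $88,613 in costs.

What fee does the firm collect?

$261,500.00

Fee base (net of costs): $1,350,250 − $88,613 = $1,261,637
First $83,000 at 38% = $31,540.00
Next $192,000 at 33% = $63,360.00
Next $134,000 at 27.5% = $36,850.00
Remaining $852,637 at 18% = $153,474.66
Fee: $31,540.00 + $63,360.00 + $36,850.00 + $153,474.66 = $285,224.66
$285,224.66 exceeds the $261,500 cap, so the fee is capped at $261,500.00.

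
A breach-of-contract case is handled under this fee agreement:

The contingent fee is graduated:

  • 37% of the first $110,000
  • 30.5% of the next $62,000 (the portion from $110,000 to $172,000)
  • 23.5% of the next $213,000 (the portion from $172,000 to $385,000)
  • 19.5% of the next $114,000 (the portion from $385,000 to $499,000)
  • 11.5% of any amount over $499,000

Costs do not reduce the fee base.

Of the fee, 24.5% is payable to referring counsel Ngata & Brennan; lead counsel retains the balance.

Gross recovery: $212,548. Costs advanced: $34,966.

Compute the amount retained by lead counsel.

$52,199.78

Fee base is the gross recovery, $212,548; costs are reimbursed separately.
First $110,000 at 37% = $40,700.00
Next $62,000 at 30.5% = $18,910.00
Remaining $40,548 at 23.5% = $9,528.78
Fee: $40,700.00 + $18,910.00 + $9,528.78 = $69,138.78
Referral share: 24.5% of $69,138.78 = $16,939.00; lead counsel retains $69,138.78 − $16,939.00 = $52,199.78.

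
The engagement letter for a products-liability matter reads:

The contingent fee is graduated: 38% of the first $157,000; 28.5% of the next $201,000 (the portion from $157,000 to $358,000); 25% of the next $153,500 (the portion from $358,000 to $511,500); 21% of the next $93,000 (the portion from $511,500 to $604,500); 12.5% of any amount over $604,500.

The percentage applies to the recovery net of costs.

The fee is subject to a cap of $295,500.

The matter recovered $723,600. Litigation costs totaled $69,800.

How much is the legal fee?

Fee base (net of costs): $723,600 − $69,800 = $653,800
First $157,000 at 38% = $59,660.00
Next $201,000 at 28.5% = $57,285.00
Next $153,500 at 25% = $38,375.00
Next $93,000 at 21% = $19,530.00
Remaining $49,300 at 12.5% = $6,162.50
Fee: $59,660.00 + $57,285.00 + $38,375.00 + $19,530.00 + $6,162.50 = $181,012.50
$181,012.50 is under the $295,500 cap.

$181,012.50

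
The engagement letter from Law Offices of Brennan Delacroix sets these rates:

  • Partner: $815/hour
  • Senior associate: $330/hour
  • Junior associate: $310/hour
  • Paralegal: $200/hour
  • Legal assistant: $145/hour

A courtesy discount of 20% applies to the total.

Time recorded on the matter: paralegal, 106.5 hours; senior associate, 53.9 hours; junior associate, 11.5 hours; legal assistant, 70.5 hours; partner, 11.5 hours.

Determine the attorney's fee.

Partner: 11.5 × $815 = $9,372.50
Senior associate: 53.9 × $330 = $17,787.00
Junior associate: 11.5 × $310 = $3,565.00
Paralegal: 106.5 × $200 = $21,300.00
Legal assistant: 70.5 × $145 = $10,222.50
Subtotal: $62,247.00
Less 20% discount: −$12,449.40
Total: $62,247.00 − $12,449.40 = $49,797.60

$49,797.60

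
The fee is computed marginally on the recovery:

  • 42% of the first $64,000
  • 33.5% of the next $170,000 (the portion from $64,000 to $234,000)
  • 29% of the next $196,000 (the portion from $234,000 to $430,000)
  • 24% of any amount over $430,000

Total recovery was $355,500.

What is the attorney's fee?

First $64,000 at 42% = $26,880.00
Next $170,000 at 33.5% = $56,950.00
Remaining $121,500 at 29% = $35,235.00
Fee: $26,880.00 + $56,950.00 + $35,235.00 = $119,065.00

$119,065.00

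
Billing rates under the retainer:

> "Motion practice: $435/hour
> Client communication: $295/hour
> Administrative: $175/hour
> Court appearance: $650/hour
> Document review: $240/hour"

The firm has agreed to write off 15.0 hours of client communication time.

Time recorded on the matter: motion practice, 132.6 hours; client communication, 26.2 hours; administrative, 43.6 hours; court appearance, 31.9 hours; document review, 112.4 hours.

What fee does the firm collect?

Motion practice: 132.6 × $435 = $57,681.00
Client communication: 26.2 × $295 = $7,729.00
Administrative: 43.6 × $175 = $7,630.00
Court appearance: 31.9 × $650 = $20,735.00
Document review: 112.4 × $240 = $26,976.00
Subtotal: $120,751.00
Write-off: 15.0 × $295 = $4,425.00
Total: $120,751.00 − $4,425.00 = $116,326.00

$116,326.00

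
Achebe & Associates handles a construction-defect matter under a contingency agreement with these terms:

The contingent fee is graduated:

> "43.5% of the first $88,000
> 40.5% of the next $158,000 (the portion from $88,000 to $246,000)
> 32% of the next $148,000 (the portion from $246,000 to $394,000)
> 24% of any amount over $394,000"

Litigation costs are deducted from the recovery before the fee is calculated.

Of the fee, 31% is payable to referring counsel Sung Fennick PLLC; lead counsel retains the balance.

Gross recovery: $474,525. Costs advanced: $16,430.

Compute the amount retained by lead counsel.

$113,858.83

Fee base (net of costs): $474,525 − $16,430 = $458,095
First $88,000 at 43.5% = $38,280.00
Next $158,000 at 40.5% = $63,990.00
Next $148,000 at 32% = $47,360.00
Remaining $64,095 at 24% = $15,382.80
Fee: $38,280.00 + $63,990.00 + $47,360.00 + $15,382.80 = $165,012.80
Referral share: 31% of $165,012.80 = $51,153.97; lead counsel retains $165,012.80 − $51,153.97 = $113,858.83.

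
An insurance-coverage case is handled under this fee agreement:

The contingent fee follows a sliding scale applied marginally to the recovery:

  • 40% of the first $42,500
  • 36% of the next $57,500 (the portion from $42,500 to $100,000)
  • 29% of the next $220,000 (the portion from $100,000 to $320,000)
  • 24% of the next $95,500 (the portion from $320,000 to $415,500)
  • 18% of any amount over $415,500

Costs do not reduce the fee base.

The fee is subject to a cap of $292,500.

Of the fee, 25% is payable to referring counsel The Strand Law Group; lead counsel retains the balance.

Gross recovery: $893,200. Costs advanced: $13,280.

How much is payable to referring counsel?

$52,601.50

Fee base is the gross recovery, $893,200; costs are reimbursed separately.
First $42,500 at 40% = $17,000.00
Next $57,500 at 36% = $20,700.00
Next $220,000 at 29% = $63,800.00
Next $95,500 at 24% = $22,920.00
Remaining $477,700 at 18% = $85,986.00
Fee: $17,000.00 + $20,700.00 + $63,800.00 + $22,920.00 + $85,986.00 = $210,406.00
$210,406.00 is under the $292,500 cap.
Referral share: 25% of $210,406.00 = $52,601.50; lead counsel retains $210,406.00 − $52,601.50 = $157,804.50.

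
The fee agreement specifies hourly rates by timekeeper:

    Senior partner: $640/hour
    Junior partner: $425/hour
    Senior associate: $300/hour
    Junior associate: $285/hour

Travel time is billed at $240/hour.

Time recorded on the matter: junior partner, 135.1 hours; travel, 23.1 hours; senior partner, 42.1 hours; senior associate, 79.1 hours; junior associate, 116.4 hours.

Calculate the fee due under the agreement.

$146,809.50

Senior partner: 42.1 × $640 = $26,944.00
Junior partner: 135.1 × $425 = $57,417.50
Senior associate: 79.1 × $300 = $23,730.00
Junior associate: 116.4 × $285 = $33,174.00
Subtotal: $26,944.00 + $57,417.50 + $23,730.00 + $33,174.00 = $141,265.50
Travel: 23.1 × $240 = $5,544.00
Total: $141,265.50 + $5,544.00 = $146,809.50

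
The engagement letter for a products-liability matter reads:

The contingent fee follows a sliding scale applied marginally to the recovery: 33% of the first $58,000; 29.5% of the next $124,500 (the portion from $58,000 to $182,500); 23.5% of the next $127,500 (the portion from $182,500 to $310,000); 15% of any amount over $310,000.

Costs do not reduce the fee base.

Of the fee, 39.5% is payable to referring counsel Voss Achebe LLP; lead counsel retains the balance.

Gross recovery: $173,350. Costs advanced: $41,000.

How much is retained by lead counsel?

$32,166.79

Fee base is the gross recovery, $173,350; costs are reimbursed separately.
First $58,000 at 33% = $19,140.00
Remaining $115,350 at 29.5% = $34,028.25
Fee: $19,140.00 + $34,028.25 = $53,168.25
Referral share: 39.5% of $53,168.25 = $21,001.46; lead counsel retains $53,168.25 − $21,001.46 = $32,166.79.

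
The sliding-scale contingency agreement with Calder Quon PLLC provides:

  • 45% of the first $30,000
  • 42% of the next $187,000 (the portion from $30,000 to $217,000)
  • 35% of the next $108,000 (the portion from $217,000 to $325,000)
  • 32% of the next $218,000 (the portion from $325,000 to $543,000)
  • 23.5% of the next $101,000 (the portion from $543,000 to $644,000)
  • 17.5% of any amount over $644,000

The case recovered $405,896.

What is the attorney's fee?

First $30,000 at 45% = $13,500.00
Next $187,000 at 42% = $78,540.00
Next $108,000 at 35% = $37,800.00
Remaining $80,896 at 32% = $25,886.72
Fee: $13,500.00 + $78,540.00 + $37,800.00 + $25,886.72 = $155,726.72

$155,726.72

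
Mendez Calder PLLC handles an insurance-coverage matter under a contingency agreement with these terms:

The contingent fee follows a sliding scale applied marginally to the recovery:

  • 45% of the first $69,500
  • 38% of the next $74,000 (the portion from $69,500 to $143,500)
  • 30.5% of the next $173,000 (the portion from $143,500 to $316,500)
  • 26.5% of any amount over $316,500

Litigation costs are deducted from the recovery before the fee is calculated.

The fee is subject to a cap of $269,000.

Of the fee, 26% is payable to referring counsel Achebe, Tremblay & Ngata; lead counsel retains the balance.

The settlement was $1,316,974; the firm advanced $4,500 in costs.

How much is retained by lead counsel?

$199,060.00

Fee base (net of costs): $1,316,974 − $4,500 = $1,312,474
First $69,500 at 45% = $31,275.00
Next $74,000 at 38% = $28,120.00
Next $173,000 at 30.5% = $52,765.00
Remaining $995,974 at 26.5% = $263,933.11
Fee: $31,275.00 + $28,120.00 + $52,765.00 + $263,933.11 = $376,093.11
$376,093.11 exceeds the $269,000 cap, so the fee is capped at $269,000.00.
Referral share: 26% of $269,000.00 = $69,940.00; lead counsel retains $269,000.00 − $69,940.00 = $199,060.00.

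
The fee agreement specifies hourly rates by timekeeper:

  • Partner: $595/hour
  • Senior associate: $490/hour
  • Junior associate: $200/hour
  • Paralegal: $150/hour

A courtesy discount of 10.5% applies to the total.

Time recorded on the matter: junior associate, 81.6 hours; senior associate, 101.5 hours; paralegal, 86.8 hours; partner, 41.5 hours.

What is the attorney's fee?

Partner: 41.5 × $595 = $24,692.50
Senior associate: 101.5 × $490 = $49,735.00
Junior associate: 81.6 × $200 = $16,320.00
Paralegal: 86.8 × $150 = $13,020.00
Subtotal: $103,767.50
Less 10.5% discount: −$10,895.59
Total: $103,767.50 − $10,895.59 = $92,871.91

$92,871.91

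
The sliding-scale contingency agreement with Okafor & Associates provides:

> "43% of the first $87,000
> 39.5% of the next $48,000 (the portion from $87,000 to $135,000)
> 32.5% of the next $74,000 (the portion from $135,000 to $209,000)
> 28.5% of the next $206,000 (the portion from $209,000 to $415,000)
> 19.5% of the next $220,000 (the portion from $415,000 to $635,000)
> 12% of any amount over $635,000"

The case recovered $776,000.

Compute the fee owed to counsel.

First $87,000 at 43% = $37,410.00
Next $48,000 at 39.5% = $18,960.00
Next $74,000 at 32.5% = $24,050.00
Next $206,000 at 28.5% = $58,710.00
Next $220,000 at 19.5% = $42,900.00
Remaining $141,000 at 12% = $16,920.00
Fee: $37,410.00 + $18,960.00 + $24,050.00 + $58,710.00 + $42,900.00 + $16,920.00 = $198,950.00

$198,950.00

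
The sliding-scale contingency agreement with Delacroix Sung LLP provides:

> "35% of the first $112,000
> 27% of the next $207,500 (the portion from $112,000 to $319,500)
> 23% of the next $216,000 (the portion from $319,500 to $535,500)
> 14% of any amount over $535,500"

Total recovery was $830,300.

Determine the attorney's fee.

$186,177.00

First $112,000 at 35% = $39,200.00
Next $207,500 at 27% = $56,025.00
Next $216,000 at 23% = $49,680.00
Remaining $294,800 at 14% = $41,272.00
Fee: $39,200.00 + $56,025.00 + $49,680.00 + $41,272.00 = $186,177.00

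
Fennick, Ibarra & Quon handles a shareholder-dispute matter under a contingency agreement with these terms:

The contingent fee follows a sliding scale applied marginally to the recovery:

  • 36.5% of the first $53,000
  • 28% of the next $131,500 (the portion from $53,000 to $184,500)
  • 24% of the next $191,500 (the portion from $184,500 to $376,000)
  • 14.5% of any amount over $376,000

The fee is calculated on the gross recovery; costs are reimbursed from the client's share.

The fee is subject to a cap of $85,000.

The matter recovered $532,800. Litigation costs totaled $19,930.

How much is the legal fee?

$85,000.00

Fee base is the gross recovery, $532,800; costs are reimbursed separately.
First $53,000 at 36.5% = $19,345.00
Next $131,500 at 28% = $36,820.00
Next $191,500 at 24% = $45,960.00
Remaining $156,800 at 14.5% = $22,736.00
Fee: $19,345.00 + $36,820.00 + $45,960.00 + $22,736.00 = $124,861.00
$124,861.00 exceeds the $85,000 cap, so the fee is capped at $85,000.00.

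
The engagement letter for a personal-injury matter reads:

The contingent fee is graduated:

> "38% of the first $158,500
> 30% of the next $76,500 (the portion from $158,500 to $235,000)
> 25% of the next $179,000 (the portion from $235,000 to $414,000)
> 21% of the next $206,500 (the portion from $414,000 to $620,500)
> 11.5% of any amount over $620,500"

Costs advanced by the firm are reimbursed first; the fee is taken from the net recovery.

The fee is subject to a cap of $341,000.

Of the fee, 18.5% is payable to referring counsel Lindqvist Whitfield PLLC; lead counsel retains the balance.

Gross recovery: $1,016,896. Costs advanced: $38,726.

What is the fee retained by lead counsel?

$173,128.05

Fee base (net of costs): $1,016,896 − $38,726 = $978,170
First $158,500 at 38% = $60,230.00
Next $76,500 at 30% = $22,950.00
Next $179,000 at 25% = $44,750.00
Next $206,500 at 21% = $43,365.00
Remaining $357,670 at 11.5% = $41,132.05
Fee: $60,230.00 + $22,950.00 + $44,750.00 + $43,365.00 + $41,132.05 = $212,427.05
$212,427.05 is under the $341,000 cap.
Referral share: 18.5% of $212,427.05 = $39,299.00; lead counsel retains $212,427.05 − $39,299.00 = $173,128.05.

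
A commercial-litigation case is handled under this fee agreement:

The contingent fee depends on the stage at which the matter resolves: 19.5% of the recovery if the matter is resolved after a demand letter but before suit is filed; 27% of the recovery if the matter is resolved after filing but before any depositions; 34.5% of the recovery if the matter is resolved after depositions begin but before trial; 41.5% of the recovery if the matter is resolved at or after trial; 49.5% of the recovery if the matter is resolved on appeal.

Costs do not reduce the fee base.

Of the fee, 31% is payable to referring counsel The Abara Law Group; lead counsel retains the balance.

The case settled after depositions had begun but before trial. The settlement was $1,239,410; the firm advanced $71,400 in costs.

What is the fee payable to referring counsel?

$132,554.90

Fee base is the gross recovery, $1,239,410; costs are reimbursed separately.
The matter settled after depositions had begun but before trial, so the 34.5% rate applies.
$1,239,410 × 34.5% = $427,596.45
Referral share: 31% of $427,596.45 = $132,554.90; lead counsel retains $427,596.45 − $132,554.90 = $295,041.55.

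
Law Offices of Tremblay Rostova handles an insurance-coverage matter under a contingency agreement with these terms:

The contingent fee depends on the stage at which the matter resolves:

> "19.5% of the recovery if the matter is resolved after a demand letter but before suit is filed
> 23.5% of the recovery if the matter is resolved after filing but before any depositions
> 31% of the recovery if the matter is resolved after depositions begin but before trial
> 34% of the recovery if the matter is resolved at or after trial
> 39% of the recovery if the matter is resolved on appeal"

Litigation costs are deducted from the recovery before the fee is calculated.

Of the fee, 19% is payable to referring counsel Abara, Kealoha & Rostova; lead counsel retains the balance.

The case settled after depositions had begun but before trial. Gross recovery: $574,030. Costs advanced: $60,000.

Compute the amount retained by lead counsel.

$129,072.93

Fee base (net of costs): $574,030 − $60,000 = $514,030
The matter settled after depositions had begun but before trial, so the 31% rate applies.
$514,030 × 31% = $159,349.30
Referral share: 19% of $159,349.30 = $30,276.37; lead counsel retains $159,349.30 − $30,276.37 = $129,072.93.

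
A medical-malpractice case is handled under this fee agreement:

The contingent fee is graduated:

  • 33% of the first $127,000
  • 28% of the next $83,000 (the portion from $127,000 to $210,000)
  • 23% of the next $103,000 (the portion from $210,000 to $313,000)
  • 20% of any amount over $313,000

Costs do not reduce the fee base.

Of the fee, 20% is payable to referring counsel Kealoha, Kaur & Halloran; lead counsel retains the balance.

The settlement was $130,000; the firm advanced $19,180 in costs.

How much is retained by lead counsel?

Fee base is the gross recovery, $130,000; costs are reimbursed separately.
First $127,000 at 33% = $41,910.00
Remaining $3,000 at 28% = $840.00
Fee: $41,910.00 + $840.00 = $42,750.00
Referral share: 20% of $42,750.00 = $8,550.00; lead counsel retains $42,750.00 − $8,550.00 = $34,200.00.

$34,200.00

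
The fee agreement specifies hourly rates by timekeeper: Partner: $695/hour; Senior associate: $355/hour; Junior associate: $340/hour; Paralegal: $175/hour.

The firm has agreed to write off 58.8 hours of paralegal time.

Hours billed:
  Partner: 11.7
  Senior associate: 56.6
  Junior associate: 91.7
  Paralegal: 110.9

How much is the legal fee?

Partner: 11.7 × $695 = $8,131.50
Senior associate: 56.6 × $355 = $20,093.00
Junior associate: 91.7 × $340 = $31,178.00
Paralegal: 110.9 × $175 = $19,407.50
Subtotal: $78,810.00
Write-off: 58.8 × $175 = $10,290.00
Total: $78,810.00 − $10,290.00 = $68,520.00

$68,520.00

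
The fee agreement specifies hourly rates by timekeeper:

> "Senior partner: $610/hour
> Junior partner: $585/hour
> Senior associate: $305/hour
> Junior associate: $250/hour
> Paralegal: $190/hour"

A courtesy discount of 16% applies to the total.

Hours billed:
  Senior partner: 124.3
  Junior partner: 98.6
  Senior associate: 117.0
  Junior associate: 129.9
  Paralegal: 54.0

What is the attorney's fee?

Senior partner: 124.3 × $610 = $75,823.00
Junior partner: 98.6 × $585 = $57,681.00
Senior associate: 117.0 × $305 = $35,685.00
Junior associate: 129.9 × $250 = $32,475.00
Paralegal: 54.0 × $190 = $10,260.00
Subtotal: $211,924.00
Less 16% discount: −$33,907.84
Total: $211,924.00 − $33,907.84 = $178,016.16

$178,016.16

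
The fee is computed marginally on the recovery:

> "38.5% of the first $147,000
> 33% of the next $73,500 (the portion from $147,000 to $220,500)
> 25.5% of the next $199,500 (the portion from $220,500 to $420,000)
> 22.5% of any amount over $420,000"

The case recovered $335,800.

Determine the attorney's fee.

First $147,000 at 38.5% = $56,595.00
Next $73,500 at 33% = $24,255.00
Remaining $115,300 at 25.5% = $29,401.50
Fee: $56,595.00 + $24,255.00 + $29,401.50 = $110,251.50

$110,251.50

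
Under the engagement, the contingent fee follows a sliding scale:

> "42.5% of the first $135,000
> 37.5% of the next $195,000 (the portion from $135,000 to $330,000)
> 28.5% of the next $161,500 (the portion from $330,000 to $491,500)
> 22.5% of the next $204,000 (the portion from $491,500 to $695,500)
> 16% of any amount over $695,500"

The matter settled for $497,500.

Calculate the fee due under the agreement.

First $135,000 at 42.5% = $57,375.00
Next $195,000 at 37.5% = $73,125.00
Next $161,500 at 28.5% = $46,027.50
Remaining $6,000 at 22.5% = $1,350.00
Fee: $57,375.00 + $73,125.00 + $46,027.50 + $1,350.00 = $177,877.50

$177,877.50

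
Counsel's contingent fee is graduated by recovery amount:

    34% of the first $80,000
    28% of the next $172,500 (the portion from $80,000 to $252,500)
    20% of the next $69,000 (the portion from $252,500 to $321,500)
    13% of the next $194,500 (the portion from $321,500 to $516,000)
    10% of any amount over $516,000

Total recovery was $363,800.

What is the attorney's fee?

First $80,000 at 34% = $27,200.00
Next $172,500 at 28% = $48,300.00
Next $69,000 at 20% = $13,800.00
Remaining $42,300 at 13% = $5,499.00
Fee: $27,200.00 + $48,300.00 + $13,800.00 + $5,499.00 = $94,799.00

$94,799.00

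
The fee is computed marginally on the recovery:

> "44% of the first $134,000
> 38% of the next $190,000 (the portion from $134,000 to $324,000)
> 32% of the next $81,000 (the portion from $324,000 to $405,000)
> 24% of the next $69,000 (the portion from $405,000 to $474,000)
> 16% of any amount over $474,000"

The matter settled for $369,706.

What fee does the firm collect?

$145,785.92

First $134,000 at 44% = $58,960.00
Next $190,000 at 38% = $72,200.00
Remaining $45,706 at 32% = $14,625.92
Fee: $58,960.00 + $72,200.00 + $14,625.92 = $145,785.92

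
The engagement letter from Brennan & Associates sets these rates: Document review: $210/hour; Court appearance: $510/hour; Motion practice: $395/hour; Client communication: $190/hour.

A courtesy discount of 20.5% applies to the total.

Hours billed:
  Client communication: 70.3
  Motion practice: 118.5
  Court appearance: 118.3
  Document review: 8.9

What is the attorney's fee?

$97,281.37

Document review: 8.9 × $210 = $1,869.00
Court appearance: 118.3 × $510 = $60,333.00
Motion practice: 118.5 × $395 = $46,807.50
Client communication: 70.3 × $190 = $13,357.00
Subtotal: $122,366.50
Less 20.5% discount: −$25,085.13
Total: $122,366.50 − $25,085.13 = $97,281.37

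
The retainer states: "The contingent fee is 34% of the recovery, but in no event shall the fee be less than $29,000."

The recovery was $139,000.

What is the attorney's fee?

$47,260.00

34% of $139,000 = $47,260.00
That exceeds the $29,000 minimum.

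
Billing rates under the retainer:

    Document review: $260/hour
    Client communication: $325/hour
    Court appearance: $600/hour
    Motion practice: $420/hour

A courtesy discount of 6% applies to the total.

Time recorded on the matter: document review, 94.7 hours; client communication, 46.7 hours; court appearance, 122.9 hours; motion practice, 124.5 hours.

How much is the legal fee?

Document review: 94.7 × $260 = $24,622.00
Client communication: 46.7 × $325 = $15,177.50
Court appearance: 122.9 × $600 = $73,740.00
Motion practice: 124.5 × $420 = $52,290.00
Subtotal: $165,829.50
Less 6% discount: −$9,949.77
Total: $165,829.50 − $9,949.77 = $155,879.73

$155,879.73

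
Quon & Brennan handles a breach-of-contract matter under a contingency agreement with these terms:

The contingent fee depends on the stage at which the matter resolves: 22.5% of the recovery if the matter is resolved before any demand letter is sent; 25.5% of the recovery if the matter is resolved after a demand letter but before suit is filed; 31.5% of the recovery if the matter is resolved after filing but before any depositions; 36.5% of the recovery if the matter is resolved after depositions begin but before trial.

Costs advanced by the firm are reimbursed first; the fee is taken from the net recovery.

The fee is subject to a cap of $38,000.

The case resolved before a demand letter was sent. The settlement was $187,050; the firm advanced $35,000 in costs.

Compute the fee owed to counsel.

$34,211.25

Fee base (net of costs): $187,050 − $35,000 = $152,050
The matter resolved before a demand letter was sent, so the 22.5% rate applies.
$152,050 × 22.5% = $34,211.25
$34,211.25 is under the $38,000 cap.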